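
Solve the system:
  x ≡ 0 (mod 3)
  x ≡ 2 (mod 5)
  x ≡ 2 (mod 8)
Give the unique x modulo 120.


Moduli 3, 5, 8 are pairwise coprime; by CRT there is a unique solution modulo M = 3 · 5 · 8 = 120.
Solve pairwise, accumulating the modulus:
  Start with x ≡ 0 (mod 3).
  Combine with x ≡ 2 (mod 5): since gcd(3, 5) = 1, we get a unique residue mod 15.
    Write x = 0 + 3·t and substitute into x ≡ 2 (mod 5): 3·t ≡ 2 − 0 = 2 (mod 5).
    The inverse of 3 mod 5 is 2 (since 3·2 = 6 = 1·5 + 1), so t ≡ 2·2 = 4 ≡ 4 (mod 5).
    Then x = 0 + 3·4 = 12, valid modulo lcm(3, 5) = 15: x ≡ 12 (mod 15).
  Combine with x ≡ 2 (mod 8): since gcd(15, 8) = 1, we get a unique residue mod 120.
    Write x = 12 + 15·t and substitute into x ≡ 2 (mod 8): 15·t ≡ 2 − 12 = -10 (mod 8).
    Reduce coefficients mod 8: 7·t ≡ 6 (mod 8).
    The inverse of 7 mod 8 is 7 (since 7·7 = 49 = 6·8 + 1), so t ≡ 7·6 = 42 ≡ 2 (mod 8).
    Then x = 12 + 15·2 = 42, valid modulo lcm(15, 8) = 120: x ≡ 42 (mod 120).
Verify: 42 mod 3 = 0 ✓, 42 mod 5 = 2 ✓, 42 mod 8 = 2 ✓.

x ≡ 42 (mod 120).


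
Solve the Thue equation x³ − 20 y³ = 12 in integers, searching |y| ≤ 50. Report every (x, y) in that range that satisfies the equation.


The equation is x³ - 20y³ = 12. For fixed y, x³ = 20·y³ + 12, so a solution requires the RHS to be a perfect cube.
Strategy: iterate y from -50 to 50, compute RHS = 20·y³ + 12, and check whether it is a (positive or negative) perfect cube.
Check small values of y:
  y = 0: RHS = 12 is not a perfect cube.
  y = 1: RHS = 32 is not a perfect cube.
  y = -1: RHS = -8 = (-2)³ ⇒ x = -2 works.
  y = 2: RHS = 172 is not a perfect cube.
  y = -2: RHS = -148 is not a perfect cube.
  y = 3: RHS = 552 is not a perfect cube.
  y = -3: RHS = -528 is not a perfect cube.
Continuing the search up to |y| = 50 finds no further solutions beyond those listed.
Collected solutions: (-2, -1).

Solutions (with |y| ≤ 50): (-2, -1).


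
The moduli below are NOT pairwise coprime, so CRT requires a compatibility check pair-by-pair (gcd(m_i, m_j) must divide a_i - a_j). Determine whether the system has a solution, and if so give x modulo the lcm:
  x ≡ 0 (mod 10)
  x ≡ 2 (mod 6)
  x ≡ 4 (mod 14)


Moduli 10, 6, 14 are not pairwise coprime, so CRT works modulo lcm(m_i) when all pairwise compatibility conditions hold.
Pairwise compatibility: gcd(m_i, m_j) must divide a_i - a_j for every pair.
Merge one congruence at a time:
  Start: x ≡ 0 (mod 10).
  Combine with x ≡ 2 (mod 6): gcd(10, 6) = 2; 2 - 0 = 2, which IS divisible by 2, so compatible.
    Write x = 0 + 10·t and substitute into x ≡ 2 (mod 6): 10·t ≡ 2 − 0 = 2 (mod 6).
    Divide the congruence (and modulus) by g = 2: 5·t ≡ 1 (mod 3).
    Reduce coefficients mod 3: 2·t ≡ 1 (mod 3).
    The inverse of 2 mod 3 is 2 (since 2·2 = 4 = 1·3 + 1), so t ≡ 2·1 = 2 ≡ 2 (mod 3).
    Then x = 0 + 10·2 = 20, valid modulo lcm(10, 6) = 30: x ≡ 20 (mod 30).
  Combine with x ≡ 4 (mod 14): gcd(30, 14) = 2; 4 - 20 = -16, which IS divisible by 2, so compatible.
    Write x = 20 + 30·t and substitute into x ≡ 4 (mod 14): 30·t ≡ 4 − 20 = -16 (mod 14).
    Divide the congruence (and modulus) by g = 2: 15·t ≡ -8 (mod 7).
    Reduce coefficients mod 7: 1·t ≡ 6 (mod 7).
    So t ≡ 6 (mod 7).
    Then x = 20 + 30·6 = 200, valid modulo lcm(30, 14) = 210: x ≡ 200 (mod 210).
Verify: 200 mod 10 = 0, 200 mod 6 = 2, 200 mod 14 = 4.

x ≡ 200 (mod 210).


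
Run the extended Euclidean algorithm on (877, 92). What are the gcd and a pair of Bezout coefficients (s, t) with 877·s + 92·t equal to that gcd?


Euclidean algorithm on (877, 92) — divide until remainder is 0:
  877 = 9 · 92 + 49
  92 = 1 · 49 + 43
  49 = 1 · 43 + 6
  43 = 7 · 6 + 1
  6 = 6 · 1 + 0
gcd(877, 92) = 1.
Track Bezout coefficients alongside the remainders: start with r₀ = 877 = a·1 + b·0 (s = 1, t = 0) and r₁ = 92 = a·0 + b·1 (s = 0, t = 1); each new remainder r_{k+1} = r_{k-1} − q_k·r_k inherits s_{k+1} = s_{k-1} − q_k·s_k, t_{k+1} = t_{k-1} − q_k·t_k, so r_k = a·s_k + b·t_k at every step:
  q = 9: r = 49, s = 1 − 9·0 = 1, t = 0 − 9·1 = -9  (check: 877·1 + 92·(-9) = 49)
  q = 1: r = 43, s = 0 − 1·1 = -1, t = 1 − 1·(-9) = 10  (check: 877·(-1) + 92·10 = 43)
  q = 1: r = 6, s = 1 − 1·(-1) = 2, t = -9 − 1·10 = -19  (check: 877·2 + 92·(-19) = 6)
  q = 7: r = 1, s = -1 − 7·2 = -15, t = 10 − 7·(-19) = 143  (check: 877·(-15) + 92·143 = 1)
The row with r = 1 (the gcd) gives the Bezout coefficients s = -15, t = 143.
Result: 877 · (-15) + 92 · (143) = 1.

gcd(877, 92) = 1; s = -15, t = 143 (check: 877·(-15) + 92·143 = 1).


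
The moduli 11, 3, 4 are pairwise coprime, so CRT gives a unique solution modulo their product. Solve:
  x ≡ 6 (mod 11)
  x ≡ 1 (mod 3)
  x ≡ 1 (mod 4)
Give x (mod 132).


Moduli 11, 3, 4 are pairwise coprime; by CRT there is a unique solution modulo M = 11 · 3 · 4 = 132.
Solve pairwise, accumulating the modulus:
  Start with x ≡ 6 (mod 11).
  Combine with x ≡ 1 (mod 3): since gcd(11, 3) = 1, we get a unique residue mod 33.
    Write x = 6 + 11·t and substitute into x ≡ 1 (mod 3): 11·t ≡ 1 − 6 = -5 (mod 3).
    Reduce coefficients mod 3: 2·t ≡ 1 (mod 3).
    The inverse of 2 mod 3 is 2 (since 2·2 = 4 = 1·3 + 1), so t ≡ 2·1 = 2 ≡ 2 (mod 3).
    Then x = 6 + 11·2 = 28, valid modulo lcm(11, 3) = 33: x ≡ 28 (mod 33).
  Combine with x ≡ 1 (mod 4): since gcd(33, 4) = 1, we get a unique residue mod 132.
    Write x = 28 + 33·t and substitute into x ≡ 1 (mod 4): 33·t ≡ 1 − 28 = -27 (mod 4).
    Reduce coefficients mod 4: 1·t ≡ 1 (mod 4).
    So t ≡ 1 (mod 4).
    Then x = 28 + 33·1 = 61, valid modulo lcm(33, 4) = 132: x ≡ 61 (mod 132).
Verify: 61 mod 11 = 6 ✓, 61 mod 3 = 1 ✓, 61 mod 4 = 1 ✓.

x ≡ 61 (mod 132).


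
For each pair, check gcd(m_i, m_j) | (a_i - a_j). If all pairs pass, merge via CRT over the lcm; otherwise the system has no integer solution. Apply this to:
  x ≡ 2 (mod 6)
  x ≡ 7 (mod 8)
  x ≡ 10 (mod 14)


Moduli 6, 8, 14 are not pairwise coprime, so CRT works modulo lcm(m_i) when all pairwise compatibility conditions hold.
Pairwise compatibility: gcd(m_i, m_j) must divide a_i - a_j for every pair.
Merge one congruence at a time:
  Start: x ≡ 2 (mod 6).
  Combine with x ≡ 7 (mod 8): gcd(6, 8) = 2, and 7 - 2 = 5 is NOT divisible by 2.
    ⇒ system is inconsistent (no integer solution).

No solution (the system is inconsistent).


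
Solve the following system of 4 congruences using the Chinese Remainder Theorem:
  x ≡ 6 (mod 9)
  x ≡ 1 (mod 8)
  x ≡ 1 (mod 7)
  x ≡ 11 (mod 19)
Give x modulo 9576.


Product of moduli M = 9 · 8 · 7 · 19 = 9576.
Merge one congruence at a time:
  Start: x ≡ 6 (mod 9).
  Combine with x ≡ 1 (mod 8); new modulus lcm = 72.
    Write x = 6 + 9·t and substitute into x ≡ 1 (mod 8): 9·t ≡ 1 − 6 = -5 (mod 8).
    Reduce coefficients mod 8: 1·t ≡ 3 (mod 8).
    So t ≡ 3 (mod 8).
    Then x = 6 + 9·3 = 33, valid modulo lcm(9, 8) = 72: x ≡ 33 (mod 72).
  Combine with x ≡ 1 (mod 7); new modulus lcm = 504.
    Write x = 33 + 72·t and substitute into x ≡ 1 (mod 7): 72·t ≡ 1 − 33 = -32 (mod 7).
    Reduce coefficients mod 7: 2·t ≡ 3 (mod 7).
    The inverse of 2 mod 7 is 4 (since 2·4 = 8 = 1·7 + 1), so t ≡ 4·3 = 12 ≡ 5 (mod 7).
    Then x = 33 + 72·5 = 393, valid modulo lcm(72, 7) = 504: x ≡ 393 (mod 504).
  Combine with x ≡ 11 (mod 19); new modulus lcm = 9576.
    Write x = 393 + 504·t and substitute into x ≡ 11 (mod 19): 504·t ≡ 11 − 393 = -382 (mod 19).
    Reduce coefficients mod 19: 10·t ≡ 17 (mod 19).
    The inverse of 10 mod 19 is 2 (since 10·2 = 20 = 1·19 + 1), so t ≡ 2·17 = 34 ≡ 15 (mod 19).
    Then x = 393 + 504·15 = 7953, valid modulo lcm(504, 19) = 9576: x ≡ 7953 (mod 9576).
Verify against each original: 7953 mod 9 = 6, 7953 mod 8 = 1, 7953 mod 7 = 1, 7953 mod 19 = 11.

x ≡ 7953 (mod 9576).


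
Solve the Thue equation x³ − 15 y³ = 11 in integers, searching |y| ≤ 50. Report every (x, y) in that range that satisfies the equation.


The equation is x³ - 15y³ = 11. For fixed y, x³ = 15·y³ + 11, so a solution requires the RHS to be a perfect cube.
Strategy: iterate y from -50 to 50, compute RHS = 15·y³ + 11, and check whether it is a (positive or negative) perfect cube.
Check small values of y:
  y = 0: RHS = 11 is not a perfect cube.
  y = 1: RHS = 26 is not a perfect cube.
  y = -1: RHS = -4 is not a perfect cube.
  y = 2: RHS = 131 is not a perfect cube.
  y = -2: RHS = -109 is not a perfect cube.
  y = 3: RHS = 416 is not a perfect cube.
  y = -3: RHS = -394 is not a perfect cube.
Continuing the search up to |y| = 50 finds no solutions either.
No (x, y) in the scanned range satisfies the equation.

No integer solutions with |y| ≤ 50.


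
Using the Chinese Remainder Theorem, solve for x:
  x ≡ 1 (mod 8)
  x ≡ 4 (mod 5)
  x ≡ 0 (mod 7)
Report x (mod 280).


Moduli 8, 5, 7 are pairwise coprime; by CRT there is a unique solution modulo M = 8 · 5 · 7 = 280.
Solve pairwise, accumulating the modulus:
  Start with x ≡ 1 (mod 8).
  Combine with x ≡ 4 (mod 5): since gcd(8, 5) = 1, we get a unique residue mod 40.
    Write x = 1 + 8·t and substitute into x ≡ 4 (mod 5): 8·t ≡ 4 − 1 = 3 (mod 5).
    Reduce coefficients mod 5: 3·t ≡ 3 (mod 5).
    The inverse of 3 mod 5 is 2 (since 3·2 = 6 = 1·5 + 1), so t ≡ 2·3 = 6 ≡ 1 (mod 5).
    Then x = 1 + 8·1 = 9, valid modulo lcm(8, 5) = 40: x ≡ 9 (mod 40).
  Combine with x ≡ 0 (mod 7): since gcd(40, 7) = 1, we get a unique residue mod 280.
    Write x = 9 + 40·t and substitute into x ≡ 0 (mod 7): 40·t ≡ 0 − 9 = -9 (mod 7).
    Reduce coefficients mod 7: 5·t ≡ 5 (mod 7).
    The inverse of 5 mod 7 is 3 (since 5·3 = 15 = 2·7 + 1), so t ≡ 3·5 = 15 ≡ 1 (mod 7).
    Then x = 9 + 40·1 = 49, valid modulo lcm(40, 7) = 280: x ≡ 49 (mod 280).
Verify: 49 mod 8 = 1 ✓, 49 mod 5 = 4 ✓, 49 mod 7 = 0 ✓.

x ≡ 49 (mod 280).


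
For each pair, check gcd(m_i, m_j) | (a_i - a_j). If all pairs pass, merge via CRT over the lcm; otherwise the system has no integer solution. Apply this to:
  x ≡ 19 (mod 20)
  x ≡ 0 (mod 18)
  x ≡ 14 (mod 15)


Moduli 20, 18, 15 are not pairwise coprime, so CRT works modulo lcm(m_i) when all pairwise compatibility conditions hold.
Pairwise compatibility: gcd(m_i, m_j) must divide a_i - a_j for every pair.
Merge one congruence at a time:
  Start: x ≡ 19 (mod 20).
  Combine with x ≡ 0 (mod 18): gcd(20, 18) = 2, and 0 - 19 = -19 is NOT divisible by 2.
    ⇒ system is inconsistent (no integer solution).

No solution (the system is inconsistent).


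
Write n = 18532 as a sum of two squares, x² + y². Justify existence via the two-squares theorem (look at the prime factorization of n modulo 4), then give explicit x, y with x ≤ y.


Step 1: Factor n = 18532 = 2^2 · 41 · 113.
Step 2: Check the mod-4 condition on each prime factor: 2 = 2 (special); 41 ≡ 1 (mod 4), exponent 1; 113 ≡ 1 (mod 4), exponent 1.
All primes ≡ 3 (mod 4) appear to even exponent (or don't appear), so by the two-squares theorem n IS expressible as a sum of two squares.
Step 3: Build a representation. Group n = k² · m with k = 2 and m = 41 · 113 = 4633 (a product of primes ≡ 1 (mod 4)); a representation of m scales to one of n via (k·x)² + (k·y)² = k²(x² + y²). Each prime p ≡ 1 (mod 4) is itself a sum of two squares; find a² by testing p − a² for a perfect square:
  41: 41 − 1² = 40, 41 − 2² = 37, 41 − 3² = 32, 41 − 4² = 25 = 5² ⇒ 41 = 4² + 5².
  113: 113 − 1² = 112, 113 − 2² = 109, 113 − 3² = 104, 113 − 4² = 97, 113 − 5² = 88, 113 − 6² = 77, 113 − 7² = 64 = 8² ⇒ 113 = 7² + 8².
  Combine using the Brahmagupta–Fibonacci identity (a² + b²)(c² + d²) = (ac − bd)² + (ad + bc)² = (ac + bd)² + (ad − bc)²:
  41 · 113 = 4633: from (4² + 5²)(7² + 8²), take (4·7 − 5·8, 4·8 + 5·7) = (28 − 40, 32 + 35) = (-12, 67); dropping signs (only squares matter) gives (12, 67); check 12² + 67² = 144 + 4489 = 4633 ✓.
  Scale by k = 2: (2·12, 2·67) = (24, 134).
Step 4: Order so x ≤ y and verify: 24² + 134² = 576 + 17956 = 18532 = n. ✓

n = 18532 = 24² + 134² (one valid representation with x ≤ y).


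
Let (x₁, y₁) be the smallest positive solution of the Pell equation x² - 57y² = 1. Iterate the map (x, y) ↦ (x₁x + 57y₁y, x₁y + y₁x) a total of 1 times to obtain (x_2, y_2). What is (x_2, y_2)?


Step 1: Find the fundamental solution (x₁, y₁) of x² - 57y² = 1.
  Expand √57 as a continued fraction. a₀ = ⌊√57⌋ = 7; iterate m_{k+1} = d_k·a_k − m_k, d_{k+1} = (57 − m_{k+1}²)/d_k, a_{k+1} = ⌊(a₀ + m_{k+1})/d_{k+1}⌋ (starting m₀ = 0, d₀ = 1), with convergents p_k = a_k·p_{k-1} + p_{k-2}, q_k = a_k·q_{k-1} + q_{k-2} (p₋₁ = 1, q₋₁ = 0):
  k = 0: a₀ = 7; p₀/q₀ = 7/1; p₀² − 57·q₀² = 49 − 57 = -8.
  k = 1: m = 7, d = 8, a = ⌊(7 + 7)/8⌋ = 1; p/q = (1·7 + 1)/(1·1 + 0) = 8/1; p² − 57·q² = 64 − 57 = 7.
  k = 2: m = 1, d = 7, a = ⌊(7 + 1)/7⌋ = 1; p/q = (1·8 + 7)/(1·1 + 1) = 15/2; p² − 57·q² = 225 − 228 = -3.
  k = 3: m = 6, d = 3, a = ⌊(7 + 6)/3⌋ = 4; p/q = (4·15 + 8)/(4·2 + 1) = 68/9; p² − 57·q² = 4624 − 4617 = 7.
  k = 4: m = 6, d = 7, a = ⌊(7 + 6)/7⌋ = 1; p/q = (1·68 + 15)/(1·9 + 2) = 83/11; p² − 57·q² = 6889 − 6897 = -8.
  k = 5: m = 1, d = 8, a = ⌊(7 + 1)/8⌋ = 1; p/q = (1·83 + 68)/(1·11 + 9) = 151/20; p² − 57·q² = 22801 − 22800 = 1.
  The first convergent with p² − 57·q² = 1 gives the fundamental solution (x₁, y₁) = (151, 20).
Step 2: Apply the recurrence (x_{n+1}, y_{n+1}) = (x₁x_n + 57y₁y_n, x₁y_n + y₁x_n) repeatedly.
  From (x_1, y_1) = (151, 20): x_2 = 151·151 + 57·20·20 = 45601; y_2 = 151·20 + 20·151 = 6040.
Step 3: Verify x_2² - 57·y_2² = 2079451201 - 2079451200 = 1 (should be 1). ✓

(x_1, y_1) = (151, 20); (x_2, y_2) = (45601, 6040).


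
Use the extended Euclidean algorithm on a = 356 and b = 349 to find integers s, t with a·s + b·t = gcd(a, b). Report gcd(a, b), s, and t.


Euclidean algorithm on (356, 349) — divide until remainder is 0:
  356 = 1 · 349 + 7
  349 = 49 · 7 + 6
  7 = 1 · 6 + 1
  6 = 6 · 1 + 0
gcd(356, 349) = 1.
Track Bezout coefficients alongside the remainders: start with r₀ = 356 = a·1 + b·0 (s = 1, t = 0) and r₁ = 349 = a·0 + b·1 (s = 0, t = 1); each new remainder r_{k+1} = r_{k-1} − q_k·r_k inherits s_{k+1} = s_{k-1} − q_k·s_k, t_{k+1} = t_{k-1} − q_k·t_k, so r_k = a·s_k + b·t_k at every step:
  q = 1: r = 7, s = 1 − 1·0 = 1, t = 0 − 1·1 = -1  (check: 356·1 + 349·(-1) = 7)
  q = 49: r = 6, s = 0 − 49·1 = -49, t = 1 − 49·(-1) = 50  (check: 356·(-49) + 349·50 = 6)
  q = 1: r = 1, s = 1 − 1·(-49) = 50, t = -1 − 1·50 = -51  (check: 356·50 + 349·(-51) = 1)
The row with r = 1 (the gcd) gives the Bezout coefficients s = 50, t = -51.
Result: 356 · (50) + 349 · (-51) = 1.

gcd(356, 349) = 1; s = 50, t = -51 (check: 356·50 + 349·(-51) = 1).


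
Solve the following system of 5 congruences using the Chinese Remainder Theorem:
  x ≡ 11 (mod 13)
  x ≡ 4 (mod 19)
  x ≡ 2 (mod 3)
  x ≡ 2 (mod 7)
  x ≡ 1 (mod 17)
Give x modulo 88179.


Product of moduli M = 13 · 19 · 3 · 7 · 17 = 88179.
Merge one congruence at a time:
  Start: x ≡ 11 (mod 13).
  Combine with x ≡ 4 (mod 19); new modulus lcm = 247.
    Write x = 11 + 13·t and substitute into x ≡ 4 (mod 19): 13·t ≡ 4 − 11 = -7 (mod 19).
    Reduce coefficients mod 19: 13·t ≡ 12 (mod 19).
    The inverse of 13 mod 19 is 3 (since 13·3 = 39 = 2·19 + 1), so t ≡ 3·12 = 36 ≡ 17 (mod 19).
    Then x = 11 + 13·17 = 232, valid modulo lcm(13, 19) = 247: x ≡ 232 (mod 247).
  Combine with x ≡ 2 (mod 3); new modulus lcm = 741.
    Write x = 232 + 247·t and substitute into x ≡ 2 (mod 3): 247·t ≡ 2 − 232 = -230 (mod 3).
    Reduce coefficients mod 3: 1·t ≡ 1 (mod 3).
    So t ≡ 1 (mod 3).
    Then x = 232 + 247·1 = 479, valid modulo lcm(247, 3) = 741: x ≡ 479 (mod 741).
  Combine with x ≡ 2 (mod 7); new modulus lcm = 5187.
    Write x = 479 + 741·t and substitute into x ≡ 2 (mod 7): 741·t ≡ 2 − 479 = -477 (mod 7).
    Reduce coefficients mod 7: 6·t ≡ 6 (mod 7).
    The inverse of 6 mod 7 is 6 (since 6·6 = 36 = 5·7 + 1), so t ≡ 6·6 = 36 ≡ 1 (mod 7).
    Then x = 479 + 741·1 = 1220, valid modulo lcm(741, 7) = 5187: x ≡ 1220 (mod 5187).
  Combine with x ≡ 1 (mod 17); new modulus lcm = 88179.
    Write x = 1220 + 5187·t and substitute into x ≡ 1 (mod 17): 5187·t ≡ 1 − 1220 = -1219 (mod 17).
    Reduce coefficients mod 17: 2·t ≡ 5 (mod 17).
    The inverse of 2 mod 17 is 9 (since 2·9 = 18 = 1·17 + 1), so t ≡ 9·5 = 45 ≡ 11 (mod 17).
    Then x = 1220 + 5187·11 = 58277, valid modulo lcm(5187, 17) = 88179: x ≡ 58277 (mod 88179).
Verify against each original: 58277 mod 13 = 11, 58277 mod 19 = 4, 58277 mod 3 = 2, 58277 mod 7 = 2, 58277 mod 17 = 1.

x ≡ 58277 (mod 88179).


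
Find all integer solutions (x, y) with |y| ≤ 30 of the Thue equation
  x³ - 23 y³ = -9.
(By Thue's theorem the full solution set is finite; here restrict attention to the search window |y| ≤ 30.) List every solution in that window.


The equation is x³ - 23y³ = -9. For fixed y, x³ = 23·y³ − 9, so a solution requires the RHS to be a perfect cube.
Strategy: iterate y from -30 to 30, compute RHS = 23·y³ − 9, and check whether it is a (positive or negative) perfect cube.
Check small values of y:
  y = 0: RHS = -9 is not a perfect cube.
  y = 1: RHS = 14 is not a perfect cube.
  y = -1: RHS = -32 is not a perfect cube.
  y = 2: RHS = 175 is not a perfect cube.
  y = -2: RHS = -193 is not a perfect cube.
  y = 3: RHS = 612 is not a perfect cube.
  y = -3: RHS = -630 is not a perfect cube.
Continuing the search up to |y| = 30 finds no solutions either.
No (x, y) in the scanned range satisfies the equation.

No integer solutions with |y| ≤ 30.


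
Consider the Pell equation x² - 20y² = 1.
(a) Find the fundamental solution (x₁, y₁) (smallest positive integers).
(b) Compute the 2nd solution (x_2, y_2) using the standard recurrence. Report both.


Step 1: Find the fundamental solution (x₁, y₁) of x² - 20y² = 1.
  Expand √20 as a continued fraction. a₀ = ⌊√20⌋ = 4; iterate m_{k+1} = d_k·a_k − m_k, d_{k+1} = (20 − m_{k+1}²)/d_k, a_{k+1} = ⌊(a₀ + m_{k+1})/d_{k+1}⌋ (starting m₀ = 0, d₀ = 1), with convergents p_k = a_k·p_{k-1} + p_{k-2}, q_k = a_k·q_{k-1} + q_{k-2} (p₋₁ = 1, q₋₁ = 0):
  k = 0: a₀ = 4; p₀/q₀ = 4/1; p₀² − 20·q₀² = 16 − 20 = -4.
  k = 1: m = 4, d = 4, a = ⌊(4 + 4)/4⌋ = 2; p/q = (2·4 + 1)/(2·1 + 0) = 9/2; p² − 20·q² = 81 − 80 = 1.
  The first convergent with p² − 20·q² = 1 gives the fundamental solution (x₁, y₁) = (9, 2).
Step 2: Apply the recurrence (x_{n+1}, y_{n+1}) = (x₁x_n + 20y₁y_n, x₁y_n + y₁x_n) repeatedly.
  From (x_1, y_1) = (9, 2): x_2 = 9·9 + 20·2·2 = 161; y_2 = 9·2 + 2·9 = 36.
Step 3: Verify x_2² - 20·y_2² = 25921 - 25920 = 1 (should be 1). ✓

(x_1, y_1) = (9, 2); (x_2, y_2) = (161, 36).


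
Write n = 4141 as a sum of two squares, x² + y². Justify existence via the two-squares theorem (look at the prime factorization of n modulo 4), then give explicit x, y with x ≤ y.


Step 1: Factor n = 4141 = 41 · 101.
Step 2: Check the mod-4 condition on each prime factor: 41 ≡ 1 (mod 4), exponent 1; 101 ≡ 1 (mod 4), exponent 1.
All primes ≡ 3 (mod 4) appear to even exponent (or don't appear), so by the two-squares theorem n IS expressible as a sum of two squares.
Step 3: Build a representation. Here n = 41 · 101 is a product of primes ≡ 1 (mod 4). Each prime p ≡ 1 (mod 4) is itself a sum of two squares; find a² by testing p − a² for a perfect square:
  41: 41 − 1² = 40, 41 − 2² = 37, 41 − 3² = 32, 41 − 4² = 25 = 5² ⇒ 41 = 4² + 5².
  101: 101 − 1² = 100 = 10² ⇒ 101 = 1² + 10².
  Combine using the Brahmagupta–Fibonacci identity (a² + b²)(c² + d²) = (ac − bd)² + (ad + bc)² = (ac + bd)² + (ad − bc)²:
  41 · 101 = 4141: from (4² + 5²)(1² + 10²), take (4·1 − 5·10, 4·10 + 5·1) = (4 − 50, 40 + 5) = (-46, 45); dropping signs (only squares matter) gives (46, 45); check 46² + 45² = 2116 + 2025 = 4141 ✓.
Step 4: Order so x ≤ y and verify: 45² + 46² = 2025 + 2116 = 4141 = n. ✓

n = 4141 = 45² + 46² (one valid representation with x ≤ y).


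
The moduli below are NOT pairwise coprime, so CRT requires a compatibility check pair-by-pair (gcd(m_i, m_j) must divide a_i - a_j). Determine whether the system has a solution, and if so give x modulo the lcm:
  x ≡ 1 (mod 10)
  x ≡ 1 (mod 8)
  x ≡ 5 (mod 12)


Moduli 10, 8, 12 are not pairwise coprime, so CRT works modulo lcm(m_i) when all pairwise compatibility conditions hold.
Pairwise compatibility: gcd(m_i, m_j) must divide a_i - a_j for every pair.
Merge one congruence at a time:
  Start: x ≡ 1 (mod 10).
  Combine with x ≡ 1 (mod 8): gcd(10, 8) = 2; 1 - 1 = 0, which IS divisible by 2, so compatible.
    Write x = 1 + 10·t and substitute into x ≡ 1 (mod 8): 10·t ≡ 1 − 1 = 0 (mod 8).
    Divide the congruence (and modulus) by g = 2: 5·t ≡ 0 (mod 4).
    Reduce coefficients mod 4: 1·t ≡ 0 (mod 4).
    So t ≡ 0 (mod 4).
    Then x = 1 + 10·0 = 1, valid modulo lcm(10, 8) = 40: x ≡ 1 (mod 40).
  Combine with x ≡ 5 (mod 12): gcd(40, 12) = 4; 5 - 1 = 4, which IS divisible by 4, so compatible.
    Write x = 1 + 40·t and substitute into x ≡ 5 (mod 12): 40·t ≡ 5 − 1 = 4 (mod 12).
    Divide the congruence (and modulus) by g = 4: 10·t ≡ 1 (mod 3).
    Reduce coefficients mod 3: 1·t ≡ 1 (mod 3).
    So t ≡ 1 (mod 3).
    Then x = 1 + 40·1 = 41, valid modulo lcm(40, 12) = 120: x ≡ 41 (mod 120).
Verify: 41 mod 10 = 1, 41 mod 8 = 1, 41 mod 12 = 5.

x ≡ 41 (mod 120).


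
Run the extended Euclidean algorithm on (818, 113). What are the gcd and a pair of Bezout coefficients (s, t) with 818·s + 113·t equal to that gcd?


Euclidean algorithm on (818, 113) — divide until remainder is 0:
  818 = 7 · 113 + 27
  113 = 4 · 27 + 5
  27 = 5 · 5 + 2
  5 = 2 · 2 + 1
  2 = 2 · 1 + 0
gcd(818, 113) = 1.
Track Bezout coefficients alongside the remainders: start with r₀ = 818 = a·1 + b·0 (s = 1, t = 0) and r₁ = 113 = a·0 + b·1 (s = 0, t = 1); each new remainder r_{k+1} = r_{k-1} − q_k·r_k inherits s_{k+1} = s_{k-1} − q_k·s_k, t_{k+1} = t_{k-1} − q_k·t_k, so r_k = a·s_k + b·t_k at every step:
  q = 7: r = 27, s = 1 − 7·0 = 1, t = 0 − 7·1 = -7  (check: 818·1 + 113·(-7) = 27)
  q = 4: r = 5, s = 0 − 4·1 = -4, t = 1 − 4·(-7) = 29  (check: 818·(-4) + 113·29 = 5)
  q = 5: r = 2, s = 1 − 5·(-4) = 21, t = -7 − 5·29 = -152  (check: 818·21 + 113·(-152) = 2)
  q = 2: r = 1, s = -4 − 2·21 = -46, t = 29 − 2·(-152) = 333  (check: 818·(-46) + 113·333 = 1)
The row with r = 1 (the gcd) gives the Bezout coefficients s = -46, t = 333.
Result: 818 · (-46) + 113 · (333) = 1.

gcd(818, 113) = 1; s = -46, t = 333 (check: 818·(-46) + 113·333 = 1).


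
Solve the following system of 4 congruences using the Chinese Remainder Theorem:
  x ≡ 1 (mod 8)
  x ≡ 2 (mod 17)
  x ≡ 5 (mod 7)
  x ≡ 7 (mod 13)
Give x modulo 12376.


Product of moduli M = 8 · 17 · 7 · 13 = 12376.
Merge one congruence at a time:
  Start: x ≡ 1 (mod 8).
  Combine with x ≡ 2 (mod 17); new modulus lcm = 136.
    Write x = 1 + 8·t and substitute into x ≡ 2 (mod 17): 8·t ≡ 2 − 1 = 1 (mod 17).
    The inverse of 8 mod 17 is 15 (since 8·15 = 120 = 7·17 + 1), so t ≡ 15·1 = 15 ≡ 15 (mod 17).
    Then x = 1 + 8·15 = 121, valid modulo lcm(8, 17) = 136: x ≡ 121 (mod 136).
  Combine with x ≡ 5 (mod 7); new modulus lcm = 952.
    Write x = 121 + 136·t and substitute into x ≡ 5 (mod 7): 136·t ≡ 5 − 121 = -116 (mod 7).
    Reduce coefficients mod 7: 3·t ≡ 3 (mod 7).
    The inverse of 3 mod 7 is 5 (since 3·5 = 15 = 2·7 + 1), so t ≡ 5·3 = 15 ≡ 1 (mod 7).
    Then x = 121 + 136·1 = 257, valid modulo lcm(136, 7) = 952: x ≡ 257 (mod 952).
  Combine with x ≡ 7 (mod 13); new modulus lcm = 12376.
    Write x = 257 + 952·t and substitute into x ≡ 7 (mod 13): 952·t ≡ 7 − 257 = -250 (mod 13).
    Reduce coefficients mod 13: 3·t ≡ 10 (mod 13).
    The inverse of 3 mod 13 is 9 (since 3·9 = 27 = 2·13 + 1), so t ≡ 9·10 = 90 ≡ 12 (mod 13).
    Then x = 257 + 952·12 = 11681, valid modulo lcm(952, 13) = 12376: x ≡ 11681 (mod 12376).
Verify against each original: 11681 mod 8 = 1, 11681 mod 17 = 2, 11681 mod 7 = 5, 11681 mod 13 = 7.

x ≡ 11681 (mod 12376).


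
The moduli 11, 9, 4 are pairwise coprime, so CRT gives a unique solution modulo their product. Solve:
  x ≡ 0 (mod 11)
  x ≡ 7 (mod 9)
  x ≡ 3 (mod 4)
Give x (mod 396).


Moduli 11, 9, 4 are pairwise coprime; by CRT there is a unique solution modulo M = 11 · 9 · 4 = 396.
Solve pairwise, accumulating the modulus:
  Start with x ≡ 0 (mod 11).
  Combine with x ≡ 7 (mod 9): since gcd(11, 9) = 1, we get a unique residue mod 99.
    Write x = 0 + 11·t and substitute into x ≡ 7 (mod 9): 11·t ≡ 7 − 0 = 7 (mod 9).
    Reduce coefficients mod 9: 2·t ≡ 7 (mod 9).
    The inverse of 2 mod 9 is 5 (since 2·5 = 10 = 1·9 + 1), so t ≡ 5·7 = 35 ≡ 8 (mod 9).
    Then x = 0 + 11·8 = 88, valid modulo lcm(11, 9) = 99: x ≡ 88 (mod 99).
  Combine with x ≡ 3 (mod 4): since gcd(99, 4) = 1, we get a unique residue mod 396.
    Write x = 88 + 99·t and substitute into x ≡ 3 (mod 4): 99·t ≡ 3 − 88 = -85 (mod 4).
    Reduce coefficients mod 4: 3·t ≡ 3 (mod 4).
    The inverse of 3 mod 4 is 3 (since 3·3 = 9 = 2·4 + 1), so t ≡ 3·3 = 9 ≡ 1 (mod 4).
    Then x = 88 + 99·1 = 187, valid modulo lcm(99, 4) = 396: x ≡ 187 (mod 396).
Verify: 187 mod 11 = 0 ✓, 187 mod 9 = 7 ✓, 187 mod 4 = 3 ✓.

x ≡ 187 (mod 396).


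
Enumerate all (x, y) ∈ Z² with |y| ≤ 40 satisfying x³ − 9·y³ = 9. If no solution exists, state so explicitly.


The equation is x³ - 9y³ = 9. For fixed y, x³ = 9·y³ + 9, so a solution requires the RHS to be a perfect cube.
Strategy: iterate y from -40 to 40, compute RHS = 9·y³ + 9, and check whether it is a (positive or negative) perfect cube.
Check small values of y:
  y = 0: RHS = 9 is not a perfect cube.
  y = 1: RHS = 18 is not a perfect cube.
  y = -1: RHS = 0 = (0)³ ⇒ x = 0 works.
  y = 2: RHS = 81 is not a perfect cube.
  y = -2: RHS = -63 is not a perfect cube.
  y = 3: RHS = 252 is not a perfect cube.
  y = -3: RHS = -234 is not a perfect cube.
Continuing the search up to |y| = 40 finds no further solutions beyond those listed.
Collected solutions: (0, -1).

Solutions (with |y| ≤ 40): (0, -1).


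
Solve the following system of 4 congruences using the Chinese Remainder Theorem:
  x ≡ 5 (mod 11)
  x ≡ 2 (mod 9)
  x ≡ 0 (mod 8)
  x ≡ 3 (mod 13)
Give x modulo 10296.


Product of moduli M = 11 · 9 · 8 · 13 = 10296.
Merge one congruence at a time:
  Start: x ≡ 5 (mod 11).
  Combine with x ≡ 2 (mod 9); new modulus lcm = 99.
    Write x = 5 + 11·t and substitute into x ≡ 2 (mod 9): 11·t ≡ 2 − 5 = -3 (mod 9).
    Reduce coefficients mod 9: 2·t ≡ 6 (mod 9).
    The inverse of 2 mod 9 is 5 (since 2·5 = 10 = 1·9 + 1), so t ≡ 5·6 = 30 ≡ 3 (mod 9).
    Then x = 5 + 11·3 = 38, valid modulo lcm(11, 9) = 99: x ≡ 38 (mod 99).
  Combine with x ≡ 0 (mod 8); new modulus lcm = 792.
    Write x = 38 + 99·t and substitute into x ≡ 0 (mod 8): 99·t ≡ 0 − 38 = -38 (mod 8).
    Reduce coefficients mod 8: 3·t ≡ 2 (mod 8).
    The inverse of 3 mod 8 is 3 (since 3·3 = 9 = 1·8 + 1), so t ≡ 3·2 = 6 ≡ 6 (mod 8).
    Then x = 38 + 99·6 = 632, valid modulo lcm(99, 8) = 792: x ≡ 632 (mod 792).
  Combine with x ≡ 3 (mod 13); new modulus lcm = 10296.
    Write x = 632 + 792·t and substitute into x ≡ 3 (mod 13): 792·t ≡ 3 − 632 = -629 (mod 13).
    Reduce coefficients mod 13: 12·t ≡ 8 (mod 13).
    The inverse of 12 mod 13 is 12 (since 12·12 = 144 = 11·13 + 1), so t ≡ 12·8 = 96 ≡ 5 (mod 13).
    Then x = 632 + 792·5 = 4592, valid modulo lcm(792, 13) = 10296: x ≡ 4592 (mod 10296).
Verify against each original: 4592 mod 11 = 5, 4592 mod 9 = 2, 4592 mod 8 = 0, 4592 mod 13 = 3.

x ≡ 4592 (mod 10296).


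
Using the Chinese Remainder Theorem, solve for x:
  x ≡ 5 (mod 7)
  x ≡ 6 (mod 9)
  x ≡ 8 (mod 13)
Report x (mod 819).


Moduli 7, 9, 13 are pairwise coprime; by CRT there is a unique solution modulo M = 7 · 9 · 13 = 819.
Solve pairwise, accumulating the modulus:
  Start with x ≡ 5 (mod 7).
  Combine with x ≡ 6 (mod 9): since gcd(7, 9) = 1, we get a unique residue mod 63.
    Write x = 5 + 7·t and substitute into x ≡ 6 (mod 9): 7·t ≡ 6 − 5 = 1 (mod 9).
    The inverse of 7 mod 9 is 4 (since 7·4 = 28 = 3·9 + 1), so t ≡ 4·1 = 4 ≡ 4 (mod 9).
    Then x = 5 + 7·4 = 33, valid modulo lcm(7, 9) = 63: x ≡ 33 (mod 63).
  Combine with x ≡ 8 (mod 13): since gcd(63, 13) = 1, we get a unique residue mod 819.
    Write x = 33 + 63·t and substitute into x ≡ 8 (mod 13): 63·t ≡ 8 − 33 = -25 (mod 13).
    Reduce coefficients mod 13: 11·t ≡ 1 (mod 13).
    The inverse of 11 mod 13 is 6 (since 11·6 = 66 = 5·13 + 1), so t ≡ 6·1 = 6 ≡ 6 (mod 13).
    Then x = 33 + 63·6 = 411, valid modulo lcm(63, 13) = 819: x ≡ 411 (mod 819).
Verify: 411 mod 7 = 5 ✓, 411 mod 9 = 6 ✓, 411 mod 13 = 8 ✓.

x ≡ 411 (mod 819).


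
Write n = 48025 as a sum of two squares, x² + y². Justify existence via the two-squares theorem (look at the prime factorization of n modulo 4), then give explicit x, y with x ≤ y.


Step 1: Factor n = 48025 = 5^2 · 17 · 113.
Step 2: Check the mod-4 condition on each prime factor: 5 ≡ 1 (mod 4), exponent 2; 17 ≡ 1 (mod 4), exponent 1; 113 ≡ 1 (mod 4), exponent 1.
All primes ≡ 3 (mod 4) appear to even exponent (or don't appear), so by the two-squares theorem n IS expressible as a sum of two squares.
Step 3: Build a representation. Group n = k² · m with k = 5 and m = 17 · 113 = 1921 (a product of primes ≡ 1 (mod 4)); a representation of m scales to one of n via (k·x)² + (k·y)² = k²(x² + y²). Each prime p ≡ 1 (mod 4) is itself a sum of two squares; find a² by testing p − a² for a perfect square:
  17: 17 − 1² = 16 = 4² ⇒ 17 = 1² + 4².
  113: 113 − 1² = 112, 113 − 2² = 109, 113 − 3² = 104, 113 − 4² = 97, 113 − 5² = 88, 113 − 6² = 77, 113 − 7² = 64 = 8² ⇒ 113 = 7² + 8².
  Combine using the Brahmagupta–Fibonacci identity (a² + b²)(c² + d²) = (ac − bd)² + (ad + bc)² = (ac + bd)² + (ad − bc)²:
  17 · 113 = 1921: from (1² + 4²)(7² + 8²), take (1·7 − 4·8, 1·8 + 4·7) = (7 − 32, 8 + 28) = (-25, 36); dropping signs (only squares matter) gives (25, 36); check 25² + 36² = 625 + 1296 = 1921 ✓.
  Scale by k = 5: (5·25, 5·36) = (125, 180).
Step 4: Order so x ≤ y and verify: 125² + 180² = 15625 + 32400 = 48025 = n. ✓

n = 48025 = 125² + 180² (one valid representation with x ≤ y).


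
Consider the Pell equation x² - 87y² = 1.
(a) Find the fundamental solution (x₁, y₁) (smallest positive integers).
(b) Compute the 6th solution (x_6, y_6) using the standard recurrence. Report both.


Step 1: Find the fundamental solution (x₁, y₁) of x² - 87y² = 1.
  Expand √87 as a continued fraction. a₀ = ⌊√87⌋ = 9; iterate m_{k+1} = d_k·a_k − m_k, d_{k+1} = (87 − m_{k+1}²)/d_k, a_{k+1} = ⌊(a₀ + m_{k+1})/d_{k+1}⌋ (starting m₀ = 0, d₀ = 1), with convergents p_k = a_k·p_{k-1} + p_{k-2}, q_k = a_k·q_{k-1} + q_{k-2} (p₋₁ = 1, q₋₁ = 0):
  k = 0: a₀ = 9; p₀/q₀ = 9/1; p₀² − 87·q₀² = 81 − 87 = -6.
  k = 1: m = 9, d = 6, a = ⌊(9 + 9)/6⌋ = 3; p/q = (3·9 + 1)/(3·1 + 0) = 28/3; p² − 87·q² = 784 − 783 = 1.
  The first convergent with p² − 87·q² = 1 gives the fundamental solution (x₁, y₁) = (28, 3).
Step 2: Apply the recurrence (x_{n+1}, y_{n+1}) = (x₁x_n + 87y₁y_n, x₁y_n + y₁x_n) repeatedly.
  From (x_1, y_1) = (28, 3): x_2 = 28·28 + 87·3·3 = 1567; y_2 = 28·3 + 3·28 = 168.
  From (x_2, y_2) = (1567, 168): x_3 = 28·1567 + 87·3·168 = 87724; y_3 = 28·168 + 3·1567 = 9405.
  From (x_3, y_3) = (87724, 9405): x_4 = 28·87724 + 87·3·9405 = 4910977; y_4 = 28·9405 + 3·87724 = 526512.
  From (x_4, y_4) = (4910977, 526512): x_5 = 28·4910977 + 87·3·526512 = 274926988; y_5 = 28·526512 + 3·4910977 = 29475267.
  From (x_5, y_5) = (274926988, 29475267): x_6 = 28·274926988 + 87·3·29475267 = 15391000351; y_6 = 28·29475267 + 3·274926988 = 1650088440.
Step 3: Verify x_6² - 87·y_6² = 236882891804482123201 - 236882891804482123200 = 1 (should be 1). ✓

(x_1, y_1) = (28, 3); (x_6, y_6) = (15391000351, 1650088440).


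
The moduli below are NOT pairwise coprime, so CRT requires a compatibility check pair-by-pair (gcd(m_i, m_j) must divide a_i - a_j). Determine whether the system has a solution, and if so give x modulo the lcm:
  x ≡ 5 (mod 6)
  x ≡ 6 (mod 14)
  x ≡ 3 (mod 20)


Moduli 6, 14, 20 are not pairwise coprime, so CRT works modulo lcm(m_i) when all pairwise compatibility conditions hold.
Pairwise compatibility: gcd(m_i, m_j) must divide a_i - a_j for every pair.
Merge one congruence at a time:
  Start: x ≡ 5 (mod 6).
  Combine with x ≡ 6 (mod 14): gcd(6, 14) = 2, and 6 - 5 = 1 is NOT divisible by 2.
    ⇒ system is inconsistent (no integer solution).

No solution (the system is inconsistent).


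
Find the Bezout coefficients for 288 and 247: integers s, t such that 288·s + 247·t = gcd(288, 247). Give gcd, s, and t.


Euclidean algorithm on (288, 247) — divide until remainder is 0:
  288 = 1 · 247 + 41
  247 = 6 · 41 + 1
  41 = 41 · 1 + 0
gcd(288, 247) = 1.
Track Bezout coefficients alongside the remainders: start with r₀ = 288 = a·1 + b·0 (s = 1, t = 0) and r₁ = 247 = a·0 + b·1 (s = 0, t = 1); each new remainder r_{k+1} = r_{k-1} − q_k·r_k inherits s_{k+1} = s_{k-1} − q_k·s_k, t_{k+1} = t_{k-1} − q_k·t_k, so r_k = a·s_k + b·t_k at every step:
  q = 1: r = 41, s = 1 − 1·0 = 1, t = 0 − 1·1 = -1  (check: 288·1 + 247·(-1) = 41)
  q = 6: r = 1, s = 0 − 6·1 = -6, t = 1 − 6·(-1) = 7  (check: 288·(-6) + 247·7 = 1)
The row with r = 1 (the gcd) gives the Bezout coefficients s = -6, t = 7.
Result: 288 · (-6) + 247 · (7) = 1.

gcd(288, 247) = 1; s = -6, t = 7 (check: 288·(-6) + 247·7 = 1).


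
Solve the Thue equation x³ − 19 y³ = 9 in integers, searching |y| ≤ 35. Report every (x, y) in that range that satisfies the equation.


The equation is x³ - 19y³ = 9. For fixed y, x³ = 19·y³ + 9, so a solution requires the RHS to be a perfect cube.
Strategy: iterate y from -35 to 35, compute RHS = 19·y³ + 9, and check whether it is a (positive or negative) perfect cube.
Check small values of y:
  y = 0: RHS = 9 is not a perfect cube.
  y = 1: RHS = 28 is not a perfect cube.
  y = -1: RHS = -10 is not a perfect cube.
  y = 2: RHS = 161 is not a perfect cube.
  y = -2: RHS = -143 is not a perfect cube.
  y = 3: RHS = 522 is not a perfect cube.
  y = -3: RHS = -504 is not a perfect cube.
Continuing the search up to |y| = 35 finds no solutions either.
No (x, y) in the scanned range satisfies the equation.

No integer solutions with |y| ≤ 35.


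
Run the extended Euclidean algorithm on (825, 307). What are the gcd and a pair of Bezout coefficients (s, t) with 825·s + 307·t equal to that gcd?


Euclidean algorithm on (825, 307) — divide until remainder is 0:
  825 = 2 · 307 + 211
  307 = 1 · 211 + 96
  211 = 2 · 96 + 19
  96 = 5 · 19 + 1
  19 = 19 · 1 + 0
gcd(825, 307) = 1.
Track Bezout coefficients alongside the remainders: start with r₀ = 825 = a·1 + b·0 (s = 1, t = 0) and r₁ = 307 = a·0 + b·1 (s = 0, t = 1); each new remainder r_{k+1} = r_{k-1} − q_k·r_k inherits s_{k+1} = s_{k-1} − q_k·s_k, t_{k+1} = t_{k-1} − q_k·t_k, so r_k = a·s_k + b·t_k at every step:
  q = 2: r = 211, s = 1 − 2·0 = 1, t = 0 − 2·1 = -2  (check: 825·1 + 307·(-2) = 211)
  q = 1: r = 96, s = 0 − 1·1 = -1, t = 1 − 1·(-2) = 3  (check: 825·(-1) + 307·3 = 96)
  q = 2: r = 19, s = 1 − 2·(-1) = 3, t = -2 − 2·3 = -8  (check: 825·3 + 307·(-8) = 19)
  q = 5: r = 1, s = -1 − 5·3 = -16, t = 3 − 5·(-8) = 43  (check: 825·(-16) + 307·43 = 1)
The row with r = 1 (the gcd) gives the Bezout coefficients s = -16, t = 43.
Result: 825 · (-16) + 307 · (43) = 1.

gcd(825, 307) = 1; s = -16, t = 43 (check: 825·(-16) + 307·43 = 1).


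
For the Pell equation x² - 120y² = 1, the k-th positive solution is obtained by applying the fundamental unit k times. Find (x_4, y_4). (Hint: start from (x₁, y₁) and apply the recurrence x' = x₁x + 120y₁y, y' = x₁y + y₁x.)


Step 1: Find the fundamental solution (x₁, y₁) of x² - 120y² = 1.
  Expand √120 as a continued fraction. a₀ = ⌊√120⌋ = 10; iterate m_{k+1} = d_k·a_k − m_k, d_{k+1} = (120 − m_{k+1}²)/d_k, a_{k+1} = ⌊(a₀ + m_{k+1})/d_{k+1}⌋ (starting m₀ = 0, d₀ = 1), with convergents p_k = a_k·p_{k-1} + p_{k-2}, q_k = a_k·q_{k-1} + q_{k-2} (p₋₁ = 1, q₋₁ = 0):
  k = 0: a₀ = 10; p₀/q₀ = 10/1; p₀² − 120·q₀² = 100 − 120 = -20.
  k = 1: m = 10, d = 20, a = ⌊(10 + 10)/20⌋ = 1; p/q = (1·10 + 1)/(1·1 + 0) = 11/1; p² − 120·q² = 121 − 120 = 1.
  The first convergent with p² − 120·q² = 1 gives the fundamental solution (x₁, y₁) = (11, 1).
Step 2: Apply the recurrence (x_{n+1}, y_{n+1}) = (x₁x_n + 120y₁y_n, x₁y_n + y₁x_n) repeatedly.
  From (x_1, y_1) = (11, 1): x_2 = 11·11 + 120·1·1 = 241; y_2 = 11·1 + 1·11 = 22.
  From (x_2, y_2) = (241, 22): x_3 = 11·241 + 120·1·22 = 5291; y_3 = 11·22 + 1·241 = 483.
  From (x_3, y_3) = (5291, 483): x_4 = 11·5291 + 120·1·483 = 116161; y_4 = 11·483 + 1·5291 = 10604.
Step 3: Verify x_4² - 120·y_4² = 13493377921 - 13493377920 = 1 (should be 1). ✓

(x_1, y_1) = (11, 1); (x_4, y_4) = (116161, 10604).


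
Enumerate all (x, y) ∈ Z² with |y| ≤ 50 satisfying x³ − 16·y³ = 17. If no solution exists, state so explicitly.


The equation is x³ - 16y³ = 17. For fixed y, x³ = 16·y³ + 17, so a solution requires the RHS to be a perfect cube.
Strategy: iterate y from -50 to 50, compute RHS = 16·y³ + 17, and check whether it is a (positive or negative) perfect cube.
Check small values of y:
  y = 0: RHS = 17 is not a perfect cube.
  y = 1: RHS = 33 is not a perfect cube.
  y = -1: RHS = 1 = (1)³ ⇒ x = 1 works.
  y = 2: RHS = 145 is not a perfect cube.
  y = -2: RHS = -111 is not a perfect cube.
  y = 3: RHS = 449 is not a perfect cube.
  y = -3: RHS = -415 is not a perfect cube.
Continuing the search up to |y| = 50 finds no further solutions beyond those listed.
Collected solutions: (1, -1).

Solutions (with |y| ≤ 50): (1, -1).


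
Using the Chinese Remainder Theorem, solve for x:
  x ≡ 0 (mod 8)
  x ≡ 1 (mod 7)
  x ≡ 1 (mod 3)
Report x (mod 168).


Moduli 8, 7, 3 are pairwise coprime; by CRT there is a unique solution modulo M = 8 · 7 · 3 = 168.
Solve pairwise, accumulating the modulus:
  Start with x ≡ 0 (mod 8).
  Combine with x ≡ 1 (mod 7): since gcd(8, 7) = 1, we get a unique residue mod 56.
    Write x = 0 + 8·t and substitute into x ≡ 1 (mod 7): 8·t ≡ 1 − 0 = 1 (mod 7).
    Reduce coefficients mod 7: 1·t ≡ 1 (mod 7).
    So t ≡ 1 (mod 7).
    Then x = 0 + 8·1 = 8, valid modulo lcm(8, 7) = 56: x ≡ 8 (mod 56).
  Combine with x ≡ 1 (mod 3): since gcd(56, 3) = 1, we get a unique residue mod 168.
    Write x = 8 + 56·t and substitute into x ≡ 1 (mod 3): 56·t ≡ 1 − 8 = -7 (mod 3).
    Reduce coefficients mod 3: 2·t ≡ 2 (mod 3).
    The inverse of 2 mod 3 is 2 (since 2·2 = 4 = 1·3 + 1), so t ≡ 2·2 = 4 ≡ 1 (mod 3).
    Then x = 8 + 56·1 = 64, valid modulo lcm(56, 3) = 168: x ≡ 64 (mod 168).
Verify: 64 mod 8 = 0 ✓, 64 mod 7 = 1 ✓, 64 mod 3 = 1 ✓.

x ≡ 64 (mod 168).


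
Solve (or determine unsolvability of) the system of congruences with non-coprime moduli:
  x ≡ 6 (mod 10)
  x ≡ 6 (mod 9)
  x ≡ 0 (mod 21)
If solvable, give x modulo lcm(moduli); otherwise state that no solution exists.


Moduli 10, 9, 21 are not pairwise coprime, so CRT works modulo lcm(m_i) when all pairwise compatibility conditions hold.
Pairwise compatibility: gcd(m_i, m_j) must divide a_i - a_j for every pair.
Merge one congruence at a time:
  Start: x ≡ 6 (mod 10).
  Combine with x ≡ 6 (mod 9): gcd(10, 9) = 1; 6 - 6 = 0, which IS divisible by 1, so compatible.
    Write x = 6 + 10·t and substitute into x ≡ 6 (mod 9): 10·t ≡ 6 − 6 = 0 (mod 9).
    Reduce coefficients mod 9: 1·t ≡ 0 (mod 9).
    So t ≡ 0 (mod 9).
    Then x = 6 + 10·0 = 6, valid modulo lcm(10, 9) = 90: x ≡ 6 (mod 90).
  Combine with x ≡ 0 (mod 21): gcd(90, 21) = 3; 0 - 6 = -6, which IS divisible by 3, so compatible.
    Write x = 6 + 90·t and substitute into x ≡ 0 (mod 21): 90·t ≡ 0 − 6 = -6 (mod 21).
    Divide the congruence (and modulus) by g = 3: 30·t ≡ -2 (mod 7).
    Reduce coefficients mod 7: 2·t ≡ 5 (mod 7).
    The inverse of 2 mod 7 is 4 (since 2·4 = 8 = 1·7 + 1), so t ≡ 4·5 = 20 ≡ 6 (mod 7).
    Then x = 6 + 90·6 = 546, valid modulo lcm(90, 21) = 630: x ≡ 546 (mod 630).
Verify: 546 mod 10 = 6, 546 mod 9 = 6, 546 mod 21 = 0.

x ≡ 546 (mod 630).
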